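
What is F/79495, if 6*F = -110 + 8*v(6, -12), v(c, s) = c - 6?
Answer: -11/47697 ≈ -0.00023062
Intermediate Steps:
v(c, s) = -6 + c
F = -55/3 (F = (-110 + 8*(-6 + 6))/6 = (-110 + 8*0)/6 = (-110 + 0)/6 = (⅙)*(-110) = -55/3 ≈ -18.333)
F/79495 = -55/3/79495 = -55/3*1/79495 = -11/47697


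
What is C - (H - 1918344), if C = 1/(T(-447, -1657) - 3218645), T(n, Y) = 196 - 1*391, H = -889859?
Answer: 9039156144519/3218840 ≈ 2.8082e+6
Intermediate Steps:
T(n, Y) = -195 (T(n, Y) = 196 - 391 = -195)
C = -1/3218840 (C = 1/(-195 - 3218645) = 1/(-3218840) = -1/3218840 ≈ -3.1067e-7)
C - (H - 1918344) = -1/3218840 - (-889859 - 1918344) = -1/3218840 - 1*(-2808203) = -1/3218840 + 2808203 = 9039156144519/3218840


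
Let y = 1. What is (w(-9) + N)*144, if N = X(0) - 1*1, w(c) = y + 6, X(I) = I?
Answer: 864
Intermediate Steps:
w(c) = 7 (w(c) = 1 + 6 = 7)
N = -1 (N = 0 - 1*1 = 0 - 1 = -1)
(w(-9) + N)*144 = (7 - 1)*144 = 6*144 = 864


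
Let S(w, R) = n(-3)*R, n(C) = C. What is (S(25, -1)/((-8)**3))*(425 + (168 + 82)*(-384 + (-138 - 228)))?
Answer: 561225/512 ≈ 1096.1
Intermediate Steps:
S(w, R) = -3*R
(S(25, -1)/((-8)**3))*(425 + (168 + 82)*(-384 + (-138 - 228))) = ((-3*(-1))/((-8)**3))*(425 + (168 + 82)*(-384 + (-138 - 228))) = (3/(-512))*(425 + 250*(-384 - 366)) = (3*(-1/512))*(425 + 250*(-750)) = -3*(425 - 187500)/512 = -3/512*(-187075) = 561225/512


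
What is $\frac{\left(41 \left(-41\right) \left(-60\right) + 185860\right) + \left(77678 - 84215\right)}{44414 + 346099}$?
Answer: $\frac{280183}{390513} \approx 0.71747$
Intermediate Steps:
$\frac{\left(41 \left(-41\right) \left(-60\right) + 185860\right) + \left(77678 - 84215\right)}{44414 + 346099} = \frac{\left(\left(-1681\right) \left(-60\right) + 185860\right) - 6537}{390513} = \left(\left(100860 + 185860\right) - 6537\right) \frac{1}{390513} = \left(286720 - 6537\right) \frac{1}{390513} = 280183 \cdot \frac{1}{390513} = \frac{280183}{390513}$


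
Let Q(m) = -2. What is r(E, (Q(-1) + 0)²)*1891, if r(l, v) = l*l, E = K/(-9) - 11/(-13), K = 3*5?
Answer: 1936384/1521 ≈ 1273.1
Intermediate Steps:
K = 15
E = -32/39 (E = 15/(-9) - 11/(-13) = 15*(-⅑) - 11*(-1/13) = -5/3 + 11/13 = -32/39 ≈ -0.82051)
r(l, v) = l²
r(E, (Q(-1) + 0)²)*1891 = (-32/39)²*1891 = (1024/1521)*1891 = 1936384/1521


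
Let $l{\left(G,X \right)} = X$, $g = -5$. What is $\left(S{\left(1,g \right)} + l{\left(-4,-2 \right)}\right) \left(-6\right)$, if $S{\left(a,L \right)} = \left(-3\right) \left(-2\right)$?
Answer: $-24$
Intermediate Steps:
$S{\left(a,L \right)} = 6$
$\left(S{\left(1,g \right)} + l{\left(-4,-2 \right)}\right) \left(-6\right) = \left(6 - 2\right) \left(-6\right) = 4 \left(-6\right) = -24$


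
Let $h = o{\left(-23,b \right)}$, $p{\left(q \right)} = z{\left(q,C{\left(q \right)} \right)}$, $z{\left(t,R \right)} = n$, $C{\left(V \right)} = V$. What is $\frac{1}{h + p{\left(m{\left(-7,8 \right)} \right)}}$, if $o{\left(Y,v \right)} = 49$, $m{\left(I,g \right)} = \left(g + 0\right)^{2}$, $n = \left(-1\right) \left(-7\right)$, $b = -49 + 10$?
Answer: $\frac{1}{56} \approx 0.017857$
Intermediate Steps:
$b = -39$
$n = 7$
$m{\left(I,g \right)} = g^{2}$
$z{\left(t,R \right)} = 7$
$p{\left(q \right)} = 7$
$h = 49$
$\frac{1}{h + p{\left(m{\left(-7,8 \right)} \right)}} = \frac{1}{49 + 7} = \frac{1}{56}$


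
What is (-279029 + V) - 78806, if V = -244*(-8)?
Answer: -355883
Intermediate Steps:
V = 1952
(-279029 + V) - 78806 = (-279029 + 1952) - 78806 = -277077 - 78806 = -355883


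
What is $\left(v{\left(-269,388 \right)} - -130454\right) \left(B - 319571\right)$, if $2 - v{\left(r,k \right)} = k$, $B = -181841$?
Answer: $-65217656016$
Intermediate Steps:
$v{\left(r,k \right)} = 2 - k$
$\left(v{\left(-269,388 \right)} - -130454\right) \left(B - 319571\right) = \left(\left(2 - 388\right) - -130454\right) \left(-181841 - 319571\right) = \left(\left(2 - 388\right) + 130454\right) \left(-501412\right) = \left(-386 + 130454\right) \left(-501412\right) = 130068 \left(-501412\right) = -65217656016$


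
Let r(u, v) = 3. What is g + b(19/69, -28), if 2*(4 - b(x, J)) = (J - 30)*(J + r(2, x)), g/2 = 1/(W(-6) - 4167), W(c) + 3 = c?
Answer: -1505449/2088 ≈ -721.00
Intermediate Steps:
W(c) = -3 + c
g = -1/2088 (g = 2/((-3 - 6) - 4167) = 2/(-9 - 4167) = 2/(-4176) = 2*(-1/4176) = -1/2088 ≈ -0.00047893)
b(x, J) = 4 - (-30 + J)*(3 + J)/2 (b(x, J) = 4 - (J - 30)*(J + 3)/2 = 4 - (-30 + J)*(3 + J)/2)
g + b(19/69, -28) = -1/2088 + (49 - ½*(-28)² + (27/2)*(-28)) = -1/2088 + (49 - ½*784 - 378) = -1/2088 + (49 - 392 - 378) = -1/2088 - 721 = -1505449/2088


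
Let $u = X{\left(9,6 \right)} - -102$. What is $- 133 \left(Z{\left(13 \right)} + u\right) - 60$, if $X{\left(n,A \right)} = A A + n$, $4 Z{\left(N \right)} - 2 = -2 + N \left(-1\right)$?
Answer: $- \frac{76715}{4} \approx -19179.0$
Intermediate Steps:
$Z{\left(N \right)} = - \frac{N}{4}$ ($Z{\left(N \right)} = \frac{1}{2} + \frac{-2 + N \left(-1\right)}{4} = \frac{1}{2} + \frac{-2 - N}{4} = \frac{1}{2} - \left(\frac{1}{2} + \frac{N}{4}\right) = - \frac{N}{4}$)
$X{\left(n,A \right)} = n + A^{2}$ ($X{\left(n,A \right)} = A^{2} + n = n + A^{2}$)
$u = 147$ ($u = \left(9 + 6^{2}\right) - -102 = \left(9 + 36\right) + 102 = 45 + 102 = 147$)
$- 133 \left(Z{\left(13 \right)} + u\right) - 60 = - 133 \left(\left(- \frac{1}{4}\right) 13 + 147\right) - 60 = - 133 \left(- \frac{13}{4} + 147\right) - 60 = \left(-133\right) \frac{575}{4} - 60 = - \frac{76475}{4} - 60 = - \frac{76715}{4}$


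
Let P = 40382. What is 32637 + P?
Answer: 73019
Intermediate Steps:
32637 + P = 32637 + 40382 = 73019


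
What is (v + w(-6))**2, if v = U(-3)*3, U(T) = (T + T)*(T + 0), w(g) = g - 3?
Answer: 2025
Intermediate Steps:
w(g) = -3 + g
U(T) = 2*T**2 (U(T) = (2*T)*T = 2*T**2)
v = 54 (v = (2*(-3)**2)*3 = (2*9)*3 = 18*3 = 54)
(v + w(-6))**2 = (54 + (-3 - 6))**2 = (54 - 9)**2 = 45**2 = 2025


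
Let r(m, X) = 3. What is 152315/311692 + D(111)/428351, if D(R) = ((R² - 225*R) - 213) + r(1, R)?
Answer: 61234676677/133513579892 ≈ 0.45864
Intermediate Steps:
D(R) = -210 + R² - 225*R (D(R) = ((R² - 225*R) - 213) + 3 = (-213 + R² - 225*R) + 3 = -210 + R² - 225*R)
152315/311692 + D(111)/428351 = 152315/311692 + (-210 + 111² - 225*111)/428351 = 152315*(1/311692) + (-210 + 12321 - 24975)*(1/428351) = 152315/311692 - 12864*1/428351 = 152315/311692 - 12864/428351 = 61234676677/133513579892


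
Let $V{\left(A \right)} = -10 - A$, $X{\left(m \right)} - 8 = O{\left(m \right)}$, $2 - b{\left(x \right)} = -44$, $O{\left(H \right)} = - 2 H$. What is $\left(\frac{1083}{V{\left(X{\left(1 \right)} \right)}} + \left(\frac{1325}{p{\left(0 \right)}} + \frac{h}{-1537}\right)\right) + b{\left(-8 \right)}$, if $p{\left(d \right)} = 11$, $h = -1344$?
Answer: $\frac{26954215}{270512} \approx 99.641$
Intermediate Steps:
$b{\left(x \right)} = 46$ ($b{\left(x \right)} = 2 - -44 = 2 + 44 = 46$)
$X{\left(m \right)} = 8 - 2 m$
$\left(\frac{1083}{V{\left(X{\left(1 \right)} \right)}} + \left(\frac{1325}{p{\left(0 \right)}} + \frac{h}{-1537}\right)\right) + b{\left(-8 \right)} = \left(\frac{1083}{-10 - \left(8 - 2\right)} + \left(\frac{1325}{11} - \frac{1344}{-1537}\right)\right) + 46 = \left(\frac{1083}{-10 - \left(8 - 2\right)} + \left(1325 \cdot \frac{1}{11} - - \frac{1344}{1537}\right)\right) + 46 = \left(\frac{1083}{-10 - 6} + \left(\frac{1325}{11} + \frac{1344}{1537}\right)\right) + 46 = \left(\frac{1083}{-10 - 6} + \frac{2051309}{16907}\right) + 46 = \left(\frac{1083}{-16} + \frac{2051309}{16907}\right) + 46 = \left(1083 \left(- \frac{1}{16}\right) + \frac{2051309}{16907}\right) + 46 = \left(- \frac{1083}{16} + \frac{2051309}{16907}\right) + 46 = \frac{14510663}{270512} + 46 = \frac{26954215}{270512}$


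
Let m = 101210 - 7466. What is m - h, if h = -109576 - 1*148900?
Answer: 352220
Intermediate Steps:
m = 93744
h = -258476 (h = -109576 - 148900 = -258476)
m - h = 93744 - 1*(-258476) = 93744 + 258476 = 352220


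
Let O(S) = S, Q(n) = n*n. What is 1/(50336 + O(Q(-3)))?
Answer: 1/50345 ≈ 1.9863e-5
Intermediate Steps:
Q(n) = n²
1/(50336 + O(Q(-3))) = 1/(50336 + (-3)²) = 1/(50336 + 9) = 1/50345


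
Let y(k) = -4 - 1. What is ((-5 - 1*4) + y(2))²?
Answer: 196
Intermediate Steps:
y(k) = -5
((-5 - 1*4) + y(2))² = ((-5 - 1*4) - 5)² = ((-5 - 4) - 5)² = (-9 - 5)² = (-14)² = 196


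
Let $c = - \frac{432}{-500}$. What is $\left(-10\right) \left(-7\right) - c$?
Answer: $\frac{8642}{125} \approx 69.136$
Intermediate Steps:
$c = \frac{108}{125}$ ($c = \left(-432\right) \left(- \frac{1}{500}\right) = \frac{108}{125} \approx 0.864$)
$\left(-10\right) \left(-7\right) - c = \left(-10\right) \left(-7\right) - \frac{108}{125} = 70 - \frac{108}{125} = \frac{8642}{125}$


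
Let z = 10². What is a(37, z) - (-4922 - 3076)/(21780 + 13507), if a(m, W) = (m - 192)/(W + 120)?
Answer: -741985/1552628 ≈ -0.47789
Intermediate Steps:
z = 100
a(m, W) = (-192 + m)/(120 + W)
a(37, z) - (-4922 - 3076)/(21780 + 13507) = (-192 + 37)/(120 + 100) - (-4922 - 3076)/(21780 + 13507) = -155/220 - (-7998)/35287 = (1/220)*(-155) - (-7998)/35287 = -31/44 - 1*(-7998/35287) = -31/44 + 7998/35287 = -741985/1552628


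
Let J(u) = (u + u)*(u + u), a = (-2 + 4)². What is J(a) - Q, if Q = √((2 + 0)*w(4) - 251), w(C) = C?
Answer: 64 - 9*I*√3 ≈ 64.0 - 15.588*I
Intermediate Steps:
a = 4 (a = 2² = 4)
J(u) = 4*u² (J(u) = (2*u)*(2*u) = 4*u²)
Q = 9*I*√3 (Q = √((2 + 0)*4 - 251) = √(2*4 - 251) = √(8 - 251) = √(-243) = 9*I*√3 ≈ 15.588*I)
J(a) - Q = 4*4² - 9*I*√3 = 4*16 - 9*I*√3 = 64 - 9*I*√3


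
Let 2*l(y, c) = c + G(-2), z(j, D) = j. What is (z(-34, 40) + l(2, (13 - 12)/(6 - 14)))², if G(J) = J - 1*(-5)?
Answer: 271441/256 ≈ 1060.3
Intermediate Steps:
G(J) = 5 + J (G(J) = J + 5 = 5 + J)
l(y, c) = 3/2 + c/2 (l(y, c) = (c + (5 - 2))/2 = (c + 3)/2 = (3 + c)/2 = 3/2 + c/2)
(z(-34, 40) + l(2, (13 - 12)/(6 - 14)))² = (-34 + (3/2 + ((13 - 12)/(6 - 14))/2))² = (-34 + (3/2 + (1/(-8))/2))² = (-34 + (3/2 + (1*(-⅛))/2))² = (-34 + (3/2 + (½)*(-⅛)))² = (-34 + (3/2 - 1/16))² = (-34 + 23/16)² = (-521/16)² = 271441/256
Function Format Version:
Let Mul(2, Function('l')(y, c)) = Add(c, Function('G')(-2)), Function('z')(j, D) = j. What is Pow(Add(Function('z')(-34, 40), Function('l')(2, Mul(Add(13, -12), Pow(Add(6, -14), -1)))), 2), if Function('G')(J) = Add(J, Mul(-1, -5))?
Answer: Rational(271441, 256) ≈ 1060.3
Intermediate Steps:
Function('G')(J) = Add(5, J) (Function('G')(J) = Add(J, 5) = Add(5, J))
Function('l')(y, c) = Add(Rational(3, 2), Mul(Rational(1, 2), c)) (Function('l')(y, c) = Mul(Rational(1, 2), Add(c, Add(5, -2))) = Mul(Rational(1, 2), Add(c, 3)) = Mul(Rational(1, 2), Add(3, c)) = Add(Rational(3, 2), Mul(Rational(1, 2), c)))
Pow(Add(Function('z')(-34, 40), Function('l')(2, Mul(Add(13, -12), Pow(Add(6, -14), -1)))), 2) = Pow(Add(-34, Add(Rational(3, 2), Mul(Rational(1, 2), Mul(Add(13, -12), Pow(Add(6, -14), -1))))), 2) = Pow(Add(-34, Add(Rational(3, 2), Mul(Rational(1, 2), Mul(1, Pow(-8, -1))))), 2) = Pow(Add(-34, Add(Rational(3, 2), Mul(Rational(1, 2), Mul(1, Rational(-1, 8))))), 2) = Pow(Add(-34, Add(Rational(3, 2), Mul(Rational(1, 2), Rational(-1, 8)))), 2) = Pow(Add(-34, Add(Rational(3, 2), Rational(-1, 16))), 2) = Pow(Add(-34, Rational(23, 16)), 2) = Pow(Rational(-521, 16), 2) = Rational(271441, 256)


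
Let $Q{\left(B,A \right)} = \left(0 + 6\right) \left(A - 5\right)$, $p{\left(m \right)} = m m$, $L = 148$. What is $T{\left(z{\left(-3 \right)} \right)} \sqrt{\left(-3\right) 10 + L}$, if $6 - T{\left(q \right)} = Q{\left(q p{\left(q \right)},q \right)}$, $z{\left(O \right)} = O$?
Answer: $54 \sqrt{118} \approx 586.59$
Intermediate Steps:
$p{\left(m \right)} = m^{2}$
$Q{\left(B,A \right)} = -30 + 6 A$ ($Q{\left(B,A \right)} = 6 \left(-5 + A\right) = -30 + 6 A$)
$T{\left(q \right)} = 36 - 6 q$ ($T{\left(q \right)} = 6 - \left(-30 + 6 q\right) = 36 - 6 q$)
$T{\left(z{\left(-3 \right)} \right)} \sqrt{\left(-3\right) 10 + L} = \left(36 - -18\right) \sqrt{\left(-3\right) 10 + 148} = \left(36 + 18\right) \sqrt{-30 + 148} = 54 \sqrt{118}$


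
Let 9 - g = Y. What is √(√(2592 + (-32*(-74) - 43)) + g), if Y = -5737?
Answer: √(5746 + √4917) ≈ 76.264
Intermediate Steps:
g = 5746 (g = 9 - 1*(-5737) = 9 + 5737 = 5746)
√(√(2592 + (-32*(-74) - 43)) + g) = √(√(2592 + (-32*(-74) - 43)) + 5746) = √(√(2592 + (2368 - 43)) + 5746) = √(√(2592 + 2325) + 5746) = √(√4917 + 5746) = √(5746 + √4917)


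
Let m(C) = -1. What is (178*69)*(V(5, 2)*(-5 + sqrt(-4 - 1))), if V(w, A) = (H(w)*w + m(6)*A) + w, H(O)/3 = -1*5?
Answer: 4421520 - 884304*I*sqrt(5) ≈ 4.4215e+6 - 1.9774e+6*I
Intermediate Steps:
H(O) = -15 (H(O) = 3*(-1*5) = 3*(-5) = -15)
V(w, A) = -A - 14*w (V(w, A) = (-15*w - A) + w = (-A - 15*w) + w = -A - 14*w)
(178*69)*(V(5, 2)*(-5 + sqrt(-4 - 1))) = (178*69)*((-1*2 - 14*5)*(-5 + sqrt(-4 - 1))) = 12282*((-2 - 70)*(-5 + sqrt(-5))) = 12282*(-72*(-5 + I*sqrt(5))) = 12282*(360 - 72*I*sqrt(5)) = 4421520 - 884304*I*sqrt(5)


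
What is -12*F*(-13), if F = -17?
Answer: -2652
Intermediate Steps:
-12*F*(-13) = -12*(-17)*(-13) = -(-204)*(-13) = -1*2652 = -2652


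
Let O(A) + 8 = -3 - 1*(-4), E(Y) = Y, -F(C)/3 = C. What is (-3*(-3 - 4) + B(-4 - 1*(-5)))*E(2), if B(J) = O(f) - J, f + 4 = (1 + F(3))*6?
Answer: 26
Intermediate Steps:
F(C) = -3*C
f = -52 (f = -4 + (1 - 3*3)*6 = -4 + (1 - 9)*6 = -4 - 8*6 = -4 - 48 = -52)
O(A) = -7 (O(A) = -8 + (-3 - 1*(-4)) = -8 + (-3 + 4) = -8 + 1 = -7)
B(J) = -7 - J
(-3*(-3 - 4) + B(-4 - 1*(-5)))*E(2) = (-3*(-3 - 4) + (-7 - (-4 - 1*(-5))))*2 = (-3*(-7) + (-7 - (-4 + 5)))*2 = (21 + (-7 - 1*1))*2 = (21 + (-7 - 1))*2 = (21 - 8)*2 = 13*2 = 26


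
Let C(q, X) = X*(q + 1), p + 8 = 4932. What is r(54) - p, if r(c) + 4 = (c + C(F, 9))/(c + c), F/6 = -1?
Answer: -59135/12 ≈ -4927.9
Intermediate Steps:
F = -6 (F = 6*(-1) = -6)
p = 4924 (p = -8 + 4932 = 4924)
C(q, X) = X*(1 + q)
r(c) = -4 + (-45 + c)/(2*c) (r(c) = -4 + (c + 9*(1 - 6))/(c + c) = -4 + (c + 9*(-5))/((2*c)) = -4 + (c - 45)*(1/(2*c)) = -4 + (-45 + c)*(1/(2*c)) = -4 + (-45 + c)/(2*c))
r(54) - p = (1/2)*(-45 - 7*54)/54 - 1*4924 = (1/2)*(1/54)*(-45 - 378) - 4924 = (1/2)*(1/54)*(-423) - 4924 = -47/12 - 4924 = -59135/12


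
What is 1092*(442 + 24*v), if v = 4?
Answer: 587496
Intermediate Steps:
1092*(442 + 24*v) = 1092*(442 + 24*4) = 1092*(442 + 96) = 1092*538 = 587496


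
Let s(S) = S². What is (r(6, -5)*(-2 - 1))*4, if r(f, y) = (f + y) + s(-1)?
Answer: -24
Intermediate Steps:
r(f, y) = 1 + f + y (r(f, y) = (f + y) + (-1)² = (f + y) + 1 = 1 + f + y)
(r(6, -5)*(-2 - 1))*4 = ((1 + 6 - 5)*(-2 - 1))*4 = (2*(-3))*4 = -6*4 = -24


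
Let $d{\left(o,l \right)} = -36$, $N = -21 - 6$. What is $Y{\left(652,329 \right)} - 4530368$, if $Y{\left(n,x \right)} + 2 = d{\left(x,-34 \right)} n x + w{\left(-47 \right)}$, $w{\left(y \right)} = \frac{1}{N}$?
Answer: $- \frac{330821767}{27} \approx -1.2253 \cdot 10^{7}$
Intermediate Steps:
$N = -27$ ($N = -21 - 6 = -27$)
$w{\left(y \right)} = - \frac{1}{27}$ ($w{\left(y \right)} = \frac{1}{-27} = - \frac{1}{27}$)
$Y{\left(n,x \right)} = - \frac{55}{27} - 36 n x$ ($Y{\left(n,x \right)} = -2 + \left(- 36 n x - \frac{1}{27}\right) = -2 - \left(\frac{1}{27} + 36 n x\right) = - \frac{55}{27} - 36 n x$)
$Y{\left(652,329 \right)} - 4530368 = \left(- \frac{55}{27} - 23472 \cdot 329\right) - 4530368 = \left(- \frac{55}{27} - 7722288\right) - 4530368 = - \frac{208501831}{27} - 4530368 = - \frac{330821767}{27}$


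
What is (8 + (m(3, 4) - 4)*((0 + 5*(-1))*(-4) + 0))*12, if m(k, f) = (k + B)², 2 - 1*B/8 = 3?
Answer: 5136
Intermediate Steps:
B = -8 (B = 16 - 8*3 = 16 - 24 = -8)
m(k, f) = (-8 + k)² (m(k, f) = (k - 8)² = (-8 + k)²)
(8 + (m(3, 4) - 4)*((0 + 5*(-1))*(-4) + 0))*12 = (8 + ((-8 + 3)² - 4)*((0 + 5*(-1))*(-4) + 0))*12 = (8 + ((-5)² - 4)*((0 - 5)*(-4) + 0))*12 = (8 + (25 - 4)*(-5*(-4) + 0))*12 = (8 + 21*(20 + 0))*12 = (8 + 21*20)*12 = (8 + 420)*12 = 428*12 = 5136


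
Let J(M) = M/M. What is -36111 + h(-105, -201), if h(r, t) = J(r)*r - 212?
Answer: -36428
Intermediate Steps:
J(M) = 1
h(r, t) = -212 + r (h(r, t) = 1*r - 212 = r - 212 = -212 + r)
-36111 + h(-105, -201) = -36111 + (-212 - 105) = -36111 - 317 = -36428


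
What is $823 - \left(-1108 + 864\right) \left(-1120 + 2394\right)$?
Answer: $311679$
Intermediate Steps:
$823 - \left(-1108 + 864\right) \left(-1120 + 2394\right) = 823 - \left(-244\right) 1274 = 823 - -310856 = 823 + 310856 = 311679$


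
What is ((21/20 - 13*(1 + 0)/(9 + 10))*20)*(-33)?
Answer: -4587/19 ≈ -241.42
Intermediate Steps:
((21/20 - 13*(1 + 0)/(9 + 10))*20)*(-33) = ((21*(1/20) - 13/(19/1))*20)*(-33) = ((21/20 - 13/(19*1))*20)*(-33) = ((21/20 - 13/19)*20)*(-33) = ((139/380)*20)*(-33) = (139/19)*(-33) = -4587/19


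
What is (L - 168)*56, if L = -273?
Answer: -24696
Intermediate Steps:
(L - 168)*56 = (-273 - 168)*56 = -441*56 = -24696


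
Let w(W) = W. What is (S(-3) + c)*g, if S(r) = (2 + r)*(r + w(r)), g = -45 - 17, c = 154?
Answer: -9920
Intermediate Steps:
g = -62
S(r) = 2*r*(2 + r) (S(r) = (2 + r)*(r + r) = (2 + r)*(2*r) = 2*r*(2 + r))
(S(-3) + c)*g = (2*(-3)*(2 - 3) + 154)*(-62) = (2*(-3)*(-1) + 154)*(-62) = (6 + 154)*(-62) = 160*(-62) = -9920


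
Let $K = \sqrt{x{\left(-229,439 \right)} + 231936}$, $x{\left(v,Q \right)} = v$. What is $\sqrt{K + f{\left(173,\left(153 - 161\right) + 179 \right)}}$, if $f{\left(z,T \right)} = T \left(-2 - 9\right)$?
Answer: $\sqrt{-1881 + \sqrt{231707}} \approx 37.412 i$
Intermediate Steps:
$f{\left(z,T \right)} = - 11 T$ ($f{\left(z,T \right)} = T \left(-11\right) = - 11 T$)
$K = \sqrt{231707}$ ($K = \sqrt{-229 + 231936} = \sqrt{231707} \approx 481.36$)
$\sqrt{K + f{\left(173,\left(153 - 161\right) + 179 \right)}} = \sqrt{\sqrt{231707} - 11 \left(\left(153 - 161\right) + 179\right)} = \sqrt{\sqrt{231707} - 11 \left(-8 + 179\right)} = \sqrt{\sqrt{231707} - 1881} = \sqrt{-1881 + \sqrt{231707}}$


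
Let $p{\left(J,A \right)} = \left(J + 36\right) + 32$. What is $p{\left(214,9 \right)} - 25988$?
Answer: $-25706$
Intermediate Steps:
$p{\left(J,A \right)} = 68 + J$ ($p{\left(J,A \right)} = \left(36 + J\right) + 32 = 68 + J$)
$p{\left(214,9 \right)} - 25988 = \left(68 + 214\right) - 25988 = 282 - 25988 = -25706$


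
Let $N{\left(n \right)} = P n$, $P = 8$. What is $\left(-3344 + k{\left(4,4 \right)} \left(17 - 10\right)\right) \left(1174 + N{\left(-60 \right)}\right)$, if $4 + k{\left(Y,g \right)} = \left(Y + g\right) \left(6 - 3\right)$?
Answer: $-2223576$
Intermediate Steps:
$k{\left(Y,g \right)} = -4 + 3 Y + 3 g$ ($k{\left(Y,g \right)} = -4 + \left(Y + g\right) \left(6 - 3\right) = -4 + \left(Y + g\right) 3 = -4 + \left(3 Y + 3 g\right) = -4 + 3 Y + 3 g$)
$N{\left(n \right)} = 8 n$
$\left(-3344 + k{\left(4,4 \right)} \left(17 - 10\right)\right) \left(1174 + N{\left(-60 \right)}\right) = \left(-3344 + \left(-4 + 3 \cdot 4 + 3 \cdot 4\right) \left(17 - 10\right)\right) \left(1174 + 8 \left(-60\right)\right) = \left(-3344 + \left(-4 + 12 + 12\right) 7\right) \left(1174 - 480\right) = \left(-3344 + 20 \cdot 7\right) 694 = \left(-3344 + 140\right) 694 = \left(-3204\right) 694 = -2223576$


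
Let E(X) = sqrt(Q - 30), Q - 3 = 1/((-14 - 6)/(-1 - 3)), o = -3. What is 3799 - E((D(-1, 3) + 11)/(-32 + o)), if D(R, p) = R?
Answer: 3799 - I*sqrt(670)/5 ≈ 3799.0 - 5.1769*I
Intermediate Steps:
Q = 16/5 (Q = 3 + 1/((-14 - 6)/(-1 - 3)) = 3 + 1/(-20/(-4)) = 3 + 1/(-20*(-1/4)) = 3 + 1/5 = 16/5 ≈ 3.2000)
E(X) = I*sqrt(670)/5 (E(X) = sqrt(16/5 - 30) = sqrt(-134/5) = I*sqrt(670)/5)
3799 - E((D(-1, 3) + 11)/(-32 + o)) = 3799 - I*sqrt(670)/5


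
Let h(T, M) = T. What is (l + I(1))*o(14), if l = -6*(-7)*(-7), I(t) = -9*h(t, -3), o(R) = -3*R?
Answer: 12726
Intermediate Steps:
I(t) = -9*t
l = -294 (l = 42*(-7) = -294)
(l + I(1))*o(14) = (-294 - 9*1)*(-3*14) = (-294 - 9)*(-42) = -303*(-42) = 12726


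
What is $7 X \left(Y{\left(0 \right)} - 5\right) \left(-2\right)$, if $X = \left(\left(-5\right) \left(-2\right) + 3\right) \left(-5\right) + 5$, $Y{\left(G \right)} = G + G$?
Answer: $-4200$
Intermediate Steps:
$Y{\left(G \right)} = 2 G$
$X = -60$ ($X = \left(10 + 3\right) \left(-5\right) + 5 = 13 \left(-5\right) + 5 = -65 + 5 = -60$)
$7 X \left(Y{\left(0 \right)} - 5\right) \left(-2\right) = 7 \left(-60\right) \left(2 \cdot 0 - 5\right) \left(-2\right) = - 420 \left(0 - 5\right) \left(-2\right) = - 420 \left(\left(-5\right) \left(-2\right)\right) = \left(-420\right) 10 = -4200$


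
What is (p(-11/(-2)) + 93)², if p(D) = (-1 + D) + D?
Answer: 10609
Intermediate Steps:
p(D) = -1 + 2*D
(p(-11/(-2)) + 93)² = ((-1 + 2*(-11/(-2))) + 93)² = ((-1 + 2*(-11*(-½))) + 93)² = ((-1 + 2*(11/2)) + 93)² = ((-1 + 11) + 93)² = (10 + 93)² = 103² = 10609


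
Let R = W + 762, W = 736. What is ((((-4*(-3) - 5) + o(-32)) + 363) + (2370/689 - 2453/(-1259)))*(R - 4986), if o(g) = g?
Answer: -1038978878880/867451 ≈ -1.1977e+6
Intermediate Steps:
R = 1498 (R = 736 + 762 = 1498)
((((-4*(-3) - 5) + o(-32)) + 363) + (2370/689 - 2453/(-1259)))*(R - 4986) = ((((-4*(-3) - 5) - 32) + 363) + (2370/689 - 2453/(-1259)))*(1498 - 4986) = ((((12 - 5) - 32) + 363) + (2370*(1/689) - 2453*(-1/1259)))*(-3488) = (((7 - 32) + 363) + (2370/689 + 2453/1259))*(-3488) = ((-25 + 363) + 4673947/867451)*(-3488) = (338 + 4673947/867451)*(-3488) = (297872385/867451)*(-3488) = -1038978878880/867451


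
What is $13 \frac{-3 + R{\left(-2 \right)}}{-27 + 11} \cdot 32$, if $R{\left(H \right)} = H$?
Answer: $130$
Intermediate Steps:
$13 \frac{-3 + R{\left(-2 \right)}}{-27 + 11} \cdot 32 = 13 \frac{-3 - 2}{-27 + 11} \cdot 32 = 13 - \frac{5}{-16} \cdot 32 = 13 \left(-5\right) \left(- \frac{1}{16}\right) 32 = 13 \cdot \frac{5}{16} \cdot 32 = 13 \cdot 10 = 130$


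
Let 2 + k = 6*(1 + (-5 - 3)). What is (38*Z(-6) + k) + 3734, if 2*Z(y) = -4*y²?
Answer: 954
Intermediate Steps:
Z(y) = -2*y² (Z(y) = (-4*y²)/2 = -2*y²)
k = -44 (k = -2 + 6*(1 + (-5 - 3)) = -2 + 6*(1 - 8) = -2 + 6*(-7) = -2 - 42 = -44)
(38*Z(-6) + k) + 3734 = (38*(-2*(-6)²) - 44) + 3734 = (38*(-2*36) - 44) + 3734 = (38*(-72) - 44) + 3734 = (-2736 - 44) + 3734 = -2780 + 3734 = 954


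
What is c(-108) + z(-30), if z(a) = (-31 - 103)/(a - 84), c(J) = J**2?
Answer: 664915/57 ≈ 11665.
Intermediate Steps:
z(a) = -134/(-84 + a)
c(-108) + z(-30) = (-108)**2 - 134/(-84 - 30) = 11664 - 134/(-114) = 11664 - 134*(-1/114) = 11664 + 67/57 = 664915/57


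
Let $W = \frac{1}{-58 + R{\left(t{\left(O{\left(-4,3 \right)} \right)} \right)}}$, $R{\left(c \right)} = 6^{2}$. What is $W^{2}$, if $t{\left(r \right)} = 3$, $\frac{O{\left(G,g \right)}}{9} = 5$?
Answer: $\frac{1}{484} \approx 0.0020661$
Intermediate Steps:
$O{\left(G,g \right)} = 45$ ($O{\left(G,g \right)} = 9 \cdot 5 = 45$)
$R{\left(c \right)} = 36$
$W = - \frac{1}{22}$ ($W = \frac{1}{-58 + 36} = \frac{1}{-22} = - \frac{1}{22} \approx -0.045455$)
$W^{2} = \left(- \frac{1}{22}\right)^{2} = \frac{1}{484}$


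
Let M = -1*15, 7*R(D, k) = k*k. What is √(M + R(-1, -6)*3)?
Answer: √21/7 ≈ 0.65465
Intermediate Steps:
R(D, k) = k²/7 (R(D, k) = (k*k)/7 = k²/7)
M = -15
√(M + R(-1, -6)*3) = √(-15 + ((⅐)*(-6)²)*3) = √(-15 + ((⅐)*36)*3) = √(-15 + (36/7)*3) = √(-15 + 108/7) = √(3/7) = √21/7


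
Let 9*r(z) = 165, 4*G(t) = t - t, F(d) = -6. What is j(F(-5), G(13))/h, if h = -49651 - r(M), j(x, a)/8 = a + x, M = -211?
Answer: 9/9313 ≈ 0.00096639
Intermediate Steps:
G(t) = 0 (G(t) = (t - t)/4 = (¼)*0 = 0)
r(z) = 55/3 (r(z) = (⅑)*165 = 55/3)
j(x, a) = 8*a + 8*x (j(x, a) = 8*(a + x) = 8*a + 8*x)
h = -149008/3 (h = -49651 - 1*55/3 = -49651 - 55/3 = -149008/3 ≈ -49669.)
j(F(-5), G(13))/h = (8*0 + 8*(-6))/(-149008/3) = (0 - 48)*(-3/149008) = -48*(-3/149008) = 9/9313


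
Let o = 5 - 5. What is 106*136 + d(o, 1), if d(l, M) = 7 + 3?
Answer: 14426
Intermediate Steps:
o = 0
d(l, M) = 10
106*136 + d(o, 1) = 106*136 + 10 = 14416 + 10 = 14426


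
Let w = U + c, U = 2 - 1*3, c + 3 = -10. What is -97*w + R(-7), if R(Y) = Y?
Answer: 1351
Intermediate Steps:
c = -13 (c = -3 - 10 = -13)
U = -1 (U = 2 - 3 = -1)
w = -14 (w = -1 - 13 = -14)
-97*w + R(-7) = -97*(-14) - 7 = 1358 - 7 = 1351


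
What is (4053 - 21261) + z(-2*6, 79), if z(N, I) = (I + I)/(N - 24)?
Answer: -309823/18 ≈ -17212.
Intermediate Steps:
z(N, I) = 2*I/(-24 + N) (z(N, I) = (2*I)/(-24 + N) = 2*I/(-24 + N))
(4053 - 21261) + z(-2*6, 79) = (4053 - 21261) + 2*79/(-24 - 2*6) = -17208 + 2*79/(-24 - 12) = -17208 + 2*79/(-36) = -17208 + 2*79*(-1/36) = -17208 - 79/18 = -309823/18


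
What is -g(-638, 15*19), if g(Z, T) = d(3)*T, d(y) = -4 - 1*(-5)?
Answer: -285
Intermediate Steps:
d(y) = 1 (d(y) = -4 + 5 = 1)
g(Z, T) = T (g(Z, T) = 1*T = T)
-g(-638, 15*19) = -15*19 = -1*285 = -285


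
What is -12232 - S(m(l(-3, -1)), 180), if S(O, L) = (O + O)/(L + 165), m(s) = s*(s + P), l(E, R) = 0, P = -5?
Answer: -12232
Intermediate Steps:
m(s) = s*(-5 + s) (m(s) = s*(s - 5) = s*(-5 + s))
S(O, L) = 2*O/(165 + L) (S(O, L) = (2*O)/(165 + L) = 2*O/(165 + L))
-12232 - S(m(l(-3, -1)), 180) = -12232 - 2*0*(-5 + 0)/(165 + 180) = -12232 - 2*0*(-5)/345 = -12232 - 2*0/345 = -12232 - 1*0 = -12232 + 0 = -12232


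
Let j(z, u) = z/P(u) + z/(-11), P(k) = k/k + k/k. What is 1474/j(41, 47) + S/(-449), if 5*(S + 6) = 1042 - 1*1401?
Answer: 72944401/828405 ≈ 88.054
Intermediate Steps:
S = -389/5 (S = -6 + (1042 - 1*1401)/5 = -6 + (1042 - 1401)/5 = -6 + (⅕)*(-359) = -6 - 359/5 = -389/5 ≈ -77.800)
P(k) = 2 (P(k) = 1 + 1 = 2)
j(z, u) = 9*z/22 (j(z, u) = z/2 + z/(-11) = z*(½) + z*(-1/11) = z/2 - z/11 = 9*z/22)
1474/j(41, 47) + S/(-449) = 1474/(((9/22)*41)) - 389/5/(-449) = 1474/(369/22) - 389/5*(-1/449) = 1474*(22/369) + 389/2245 = 32428/369 + 389/2245 = 72944401/828405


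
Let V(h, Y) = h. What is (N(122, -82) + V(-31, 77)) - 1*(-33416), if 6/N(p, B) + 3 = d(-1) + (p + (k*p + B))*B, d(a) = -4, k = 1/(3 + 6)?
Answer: 1321611941/39587 ≈ 33385.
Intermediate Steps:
k = ⅑ (k = 1/9 = ⅑ ≈ 0.11111)
N(p, B) = 6/(-7 + B*(B + 10*p/9)) (N(p, B) = 6/(-3 + (-4 + (p + (p/9 + B))*B)) = 6/(-3 + (-4 + (p + (B + p/9))*B)) = 6/(-3 + (-4 + (B + 10*p/9)*B)) = 6/(-3 + (-4 + B*(B + 10*p/9))) = 6/(-7 + B*(B + 10*p/9)))
(N(122, -82) + V(-31, 77)) - 1*(-33416) = (54/(-63 + 9*(-82)² + 10*(-82)*122) - 31) - 1*(-33416) = (54/(-63 + 9*6724 - 100040) - 31) + 33416 = (54/(-63 + 60516 - 100040) - 31) + 33416 = (54/(-39587) - 31) + 33416 = (54*(-1/39587) - 31) + 33416 = (-54/39587 - 31) + 33416 = -1227251/39587 + 33416 = 1321611941/39587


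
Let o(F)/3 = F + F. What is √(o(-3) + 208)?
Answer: √190 ≈ 13.784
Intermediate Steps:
o(F) = 6*F (o(F) = 3*(F + F) = 3*(2*F) = 6*F)
√(o(-3) + 208) = √(6*(-3) + 208) = √(-18 + 208) = √190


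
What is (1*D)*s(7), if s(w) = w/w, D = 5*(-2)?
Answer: -10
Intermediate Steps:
D = -10
s(w) = 1
(1*D)*s(7) = (1*(-10))*1 = -10*1 = -10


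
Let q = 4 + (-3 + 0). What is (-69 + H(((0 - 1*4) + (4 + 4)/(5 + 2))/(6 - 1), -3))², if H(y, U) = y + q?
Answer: 230400/49 ≈ 4702.0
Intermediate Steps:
q = 1 (q = 4 - 3 = 1)
H(y, U) = 1 + y (H(y, U) = y + 1 = 1 + y)
(-69 + H(((0 - 1*4) + (4 + 4)/(5 + 2))/(6 - 1), -3))² = (-69 + (1 + ((0 - 1*4) + (4 + 4)/(5 + 2))/(6 - 1)))² = (-69 + (1 + ((0 - 4) + 8/7)/5))² = (-69 + (1 + (-4 + 8*(⅐))*(⅕)))² = (-69 + (1 + (-4 + 8/7)*(⅕)))² = (-69 + (1 - 20/7*⅕))² = (-69 + (1 - 4/7))² = (-69 + 3/7)² = (-480/7)² = 230400/49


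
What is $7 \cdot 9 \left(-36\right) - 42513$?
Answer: $-44781$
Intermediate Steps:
$7 \cdot 9 \left(-36\right) - 42513 = 63 \left(-36\right) - 42513 = -2268 - 42513 = -44781$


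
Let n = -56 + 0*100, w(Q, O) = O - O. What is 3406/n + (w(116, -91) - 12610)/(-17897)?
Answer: -30125511/501116 ≈ -60.117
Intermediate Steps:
w(Q, O) = 0
n = -56 (n = -56 + 0 = -56)
3406/n + (w(116, -91) - 12610)/(-17897) = 3406/(-56) + (0 - 12610)/(-17897) = 3406*(-1/56) - 12610*(-1/17897) = -1703/28 + 12610/17897 = -30125511/501116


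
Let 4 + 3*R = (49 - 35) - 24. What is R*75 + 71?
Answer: -279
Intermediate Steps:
R = -14/3 (R = -4/3 + ((49 - 35) - 24)/3 = -4/3 + (14 - 24)/3 = -4/3 + (1/3)*(-10) = -4/3 - 10/3 = -14/3 ≈ -4.6667)
R*75 + 71 = -14/3*75 + 71 = -350 + 71 = -279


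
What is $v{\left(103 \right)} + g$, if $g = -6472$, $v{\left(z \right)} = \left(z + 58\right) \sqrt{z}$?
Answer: $-6472 + 161 \sqrt{103} \approx -4838.0$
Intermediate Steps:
$v{\left(z \right)} = \sqrt{z} \left(58 + z\right)$ ($v{\left(z \right)} = \left(58 + z\right) \sqrt{z} = \sqrt{z} \left(58 + z\right)$)
$v{\left(103 \right)} + g = \sqrt{103} \left(58 + 103\right) - 6472 = \sqrt{103} \cdot 161 - 6472 = 161 \sqrt{103} - 6472 = -6472 + 161 \sqrt{103}$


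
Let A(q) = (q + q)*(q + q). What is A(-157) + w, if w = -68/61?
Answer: 6014288/61 ≈ 98595.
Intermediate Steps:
A(q) = 4*q**2 (A(q) = (2*q)*(2*q) = 4*q**2)
w = -68/61 (w = (1/61)*(-68) = -68/61 ≈ -1.1148)
A(-157) + w = 4*(-157)**2 - 68/61 = 4*24649 - 68/61 = 98596 - 68/61 = 6014288/61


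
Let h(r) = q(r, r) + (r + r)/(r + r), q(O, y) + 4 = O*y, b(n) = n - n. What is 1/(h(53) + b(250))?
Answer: 1/2806 ≈ 0.00035638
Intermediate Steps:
b(n) = 0
q(O, y) = -4 + O*y
h(r) = -3 + r² (h(r) = (-4 + r*r) + (r + r)/(r + r) = (-4 + r²) + (2*r)/((2*r)) = (-4 + r²) + (2*r)*(1/(2*r)) = (-4 + r²) + 1 = -3 + r²)
1/(h(53) + b(250)) = 1/((-3 + 53²) + 0) = 1/((-3 + 2809) + 0) = 1/(2806 + 0) = 1/2806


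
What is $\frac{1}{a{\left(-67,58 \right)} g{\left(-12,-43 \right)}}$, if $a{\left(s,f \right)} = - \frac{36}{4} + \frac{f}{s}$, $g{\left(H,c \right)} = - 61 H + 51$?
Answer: $- \frac{67}{517563} \approx -0.00012945$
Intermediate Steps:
$g{\left(H,c \right)} = 51 - 61 H$
$a{\left(s,f \right)} = -9 + \frac{f}{s}$ ($a{\left(s,f \right)} = \left(-36\right) \frac{1}{4} + \frac{f}{s} = -9 + \frac{f}{s}$)
$\frac{1}{a{\left(-67,58 \right)} g{\left(-12,-43 \right)}} = \frac{1}{\left(-9 + \frac{58}{-67}\right) \left(51 - -732\right)} = \frac{1}{\left(-9 + 58 \left(- \frac{1}{67}\right)\right) \left(51 + 732\right)} = \frac{1}{\left(-9 - \frac{58}{67}\right) 783} = \frac{1}{- \frac{661}{67}} \cdot \frac{1}{783} = \left(- \frac{67}{661}\right) \frac{1}{783} = - \frac{67}{517563}$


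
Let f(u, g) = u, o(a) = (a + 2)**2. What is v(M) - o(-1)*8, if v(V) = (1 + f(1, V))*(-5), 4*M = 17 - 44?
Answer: -18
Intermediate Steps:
o(a) = (2 + a)**2
M = -27/4 (M = (17 - 44)/4 = (1/4)*(-27) = -27/4 ≈ -6.7500)
v(V) = -10 (v(V) = (1 + 1)*(-5) = 2*(-5) = -10)
v(M) - o(-1)*8 = -10 - (2 - 1)**2*8 = -10 - 1**2*8 = -10 - 8 = -18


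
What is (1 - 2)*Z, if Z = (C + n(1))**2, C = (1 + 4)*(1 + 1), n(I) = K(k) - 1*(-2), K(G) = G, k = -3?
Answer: -81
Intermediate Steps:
n(I) = -1 (n(I) = -3 - 1*(-2) = -3 + 2 = -1)
C = 10 (C = 5*2 = 10)
Z = 81 (Z = (10 - 1)**2 = 9**2 = 81)
(1 - 2)*Z = (1 - 2)*81 = -1*81 = -81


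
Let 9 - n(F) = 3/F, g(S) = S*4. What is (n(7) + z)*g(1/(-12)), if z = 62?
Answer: -494/21 ≈ -23.524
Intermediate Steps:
g(S) = 4*S
n(F) = 9 - 3/F
(n(7) + z)*g(1/(-12)) = ((9 - 3/7) + 62)*(4/(-12)) = ((9 - 3*1/7) + 62)*(4*(-1/12)) = ((9 - 3/7) + 62)*(-1/3) = (60/7 + 62)*(-1/3) = (494/7)*(-1/3) = -494/21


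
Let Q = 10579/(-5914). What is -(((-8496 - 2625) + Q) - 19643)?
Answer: 181948875/5914 ≈ 30766.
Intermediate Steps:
Q = -10579/5914 (Q = 10579*(-1/5914) = -10579/5914 ≈ -1.7888)
-(((-8496 - 2625) + Q) - 19643) = -(((-8496 - 2625) - 10579/5914) - 19643) = -((-11121 - 10579/5914) - 19643) = -(-65780173/5914 - 19643) = -1*(-181948875/5914) = 181948875/5914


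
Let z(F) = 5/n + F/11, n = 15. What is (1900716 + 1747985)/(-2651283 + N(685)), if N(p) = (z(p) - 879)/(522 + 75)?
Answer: -71883058401/52232953324 ≈ -1.3762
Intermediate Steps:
z(F) = ⅓ + F/11 (z(F) = 5/15 + F/11 = 5*(1/15) + F*(1/11) = ⅓ + F/11)
N(p) = -2636/1791 + p/6567 (N(p) = ((⅓ + p/11) - 879)/(522 + 75) = (-2636/3 + p/11)/597 = (-2636/3 + p/11)*(1/597) = -2636/1791 + p/6567)
(1900716 + 1747985)/(-2651283 + N(685)) = (1900716 + 1747985)/(-2651283 + (-2636/1791 + (1/6567)*685)) = 3648701/(-2651283 + (-2636/1791 + 685/6567)) = 3648701/(-2651283 - 26941/19701) = 3648701/(-52232953324/19701) = 3648701*(-19701/52232953324) = -71883058401/52232953324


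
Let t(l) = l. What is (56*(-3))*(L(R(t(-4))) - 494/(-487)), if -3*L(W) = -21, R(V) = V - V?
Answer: -655704/487 ≈ -1346.4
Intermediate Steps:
R(V) = 0
L(W) = 7 (L(W) = -⅓*(-21) = 7)
(56*(-3))*(L(R(t(-4))) - 494/(-487)) = (56*(-3))*(7 - 494/(-487)) = -168*(7 - 494*(-1/487)) = -168*(7 + 494/487) = -168*3903/487 = -655704/487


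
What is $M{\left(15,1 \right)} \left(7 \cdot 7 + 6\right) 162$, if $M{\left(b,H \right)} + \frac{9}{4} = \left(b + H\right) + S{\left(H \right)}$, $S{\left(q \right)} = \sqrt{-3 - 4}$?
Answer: $\frac{245025}{2} + 8910 i \sqrt{7} \approx 1.2251 \cdot 10^{5} + 23574.0 i$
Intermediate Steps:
$S{\left(q \right)} = i \sqrt{7}$ ($S{\left(q \right)} = \sqrt{-7} = i \sqrt{7}$)
$M{\left(b,H \right)} = - \frac{9}{4} + H + b + i \sqrt{7}$ ($M{\left(b,H \right)} = - \frac{9}{4} + \left(\left(b + H\right) + i \sqrt{7}\right) = - \frac{9}{4} + \left(\left(H + b\right) + i \sqrt{7}\right) = - \frac{9}{4} + \left(H + b + i \sqrt{7}\right) = - \frac{9}{4} + H + b + i \sqrt{7}$)
$M{\left(15,1 \right)} \left(7 \cdot 7 + 6\right) 162 = \left(- \frac{9}{4} + 1 + 15 + i \sqrt{7}\right) \left(7 \cdot 7 + 6\right) 162 = \left(\frac{55}{4} + i \sqrt{7}\right) \left(49 + 6\right) 162 = \left(\frac{55}{4} + i \sqrt{7}\right) 55 \cdot 162 = \left(\frac{3025}{4} + 55 i \sqrt{7}\right) 162 = \frac{245025}{2} + 8910 i \sqrt{7}$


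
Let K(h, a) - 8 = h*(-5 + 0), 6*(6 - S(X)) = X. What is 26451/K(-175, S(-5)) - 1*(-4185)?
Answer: 3721806/883 ≈ 4215.0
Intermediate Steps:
S(X) = 6 - X/6
K(h, a) = 8 - 5*h (K(h, a) = 8 + h*(-5 + 0) = 8 + h*(-5) = 8 - 5*h)
26451/K(-175, S(-5)) - 1*(-4185) = 26451/(8 - 5*(-175)) - 1*(-4185) = 26451/(8 + 875) + 4185 = 26451/883 + 4185 = 3721806/883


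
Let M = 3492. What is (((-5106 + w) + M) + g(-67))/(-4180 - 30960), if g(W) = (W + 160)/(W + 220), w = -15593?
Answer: 438763/896070 ≈ 0.48965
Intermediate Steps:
g(W) = (160 + W)/(220 + W)
(((-5106 + w) + M) + g(-67))/(-4180 - 30960) = (((-5106 - 15593) + 3492) + (160 - 67)/(220 - 67))/(-4180 - 30960) = ((-20699 + 3492) + 93/153)/(-35140) = (-17207 + (1/153)*93)*(-1/35140) = (-17207 + 31/51)*(-1/35140) = -877526/51*(-1/35140) = 438763/896070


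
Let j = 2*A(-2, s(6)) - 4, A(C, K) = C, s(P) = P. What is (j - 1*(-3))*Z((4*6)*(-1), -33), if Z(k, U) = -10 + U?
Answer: 215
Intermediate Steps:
j = -8 (j = 2*(-2) - 4 = -4 - 4 = -8)
(j - 1*(-3))*Z((4*6)*(-1), -33) = (-8 - 1*(-3))*(-10 - 33) = (-8 + 3)*(-43) = -5*(-43) = 215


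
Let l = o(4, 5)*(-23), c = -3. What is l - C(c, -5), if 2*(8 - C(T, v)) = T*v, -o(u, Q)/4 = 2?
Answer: 367/2 ≈ 183.50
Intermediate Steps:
o(u, Q) = -8 (o(u, Q) = -4*2 = -8)
C(T, v) = 8 - T*v/2
l = 184 (l = -8*(-23) = 184)
l - C(c, -5) = 184 - (8 - ½*(-3)*(-5)) = 184 - (8 - 15/2) = 184 - 1*½ = 184 - ½ = 367/2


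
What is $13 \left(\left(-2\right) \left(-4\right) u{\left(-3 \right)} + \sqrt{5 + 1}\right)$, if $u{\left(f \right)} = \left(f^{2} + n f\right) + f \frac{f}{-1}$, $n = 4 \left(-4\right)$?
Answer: $4992 + 13 \sqrt{6} \approx 5023.8$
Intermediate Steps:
$n = -16$
$u{\left(f \right)} = - 16 f$ ($u{\left(f \right)} = \left(f^{2} - 16 f\right) + f \frac{f}{-1} = \left(f^{2} - 16 f\right) + f f \left(-1\right) = \left(f^{2} - 16 f\right) + f \left(- f\right) = \left(f^{2} - 16 f\right) - f^{2} = - 16 f$)
$13 \left(\left(-2\right) \left(-4\right) u{\left(-3 \right)} + \sqrt{5 + 1}\right) = 13 \left(\left(-2\right) \left(-4\right) \left(\left(-16\right) \left(-3\right)\right) + \sqrt{5 + 1}\right) = 13 \left(8 \cdot 48 + \sqrt{6}\right) = 13 \left(384 + \sqrt{6}\right) = 4992 + 13 \sqrt{6}$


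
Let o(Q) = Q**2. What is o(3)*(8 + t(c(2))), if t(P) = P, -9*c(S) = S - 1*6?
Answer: 76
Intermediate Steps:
c(S) = 2/3 - S/9 (c(S) = -(S - 1*6)/9 = -(S - 6)/9 = -(-6 + S)/9 = 2/3 - S/9)
o(3)*(8 + t(c(2))) = 3**2*(8 + (2/3 - 1/9*2)) = 9*(8 + (2/3 - 2/9)) = 9*(8 + 4/9) = 9*(76/9) = 76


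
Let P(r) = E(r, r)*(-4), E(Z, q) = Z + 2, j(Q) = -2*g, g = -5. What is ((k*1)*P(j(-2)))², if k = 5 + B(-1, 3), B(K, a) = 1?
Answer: 82944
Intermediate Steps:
j(Q) = 10 (j(Q) = -2*(-5) = 10)
E(Z, q) = 2 + Z
P(r) = -8 - 4*r (P(r) = (2 + r)*(-4) = -8 - 4*r)
k = 6 (k = 5 + 1 = 6)
((k*1)*P(j(-2)))² = ((6*1)*(-8 - 4*10))² = (6*(-8 - 40))² = (6*(-48))² = (-288)² = 82944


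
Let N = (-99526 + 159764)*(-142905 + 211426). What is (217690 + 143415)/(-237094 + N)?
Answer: 361105/4127330904 ≈ 8.7491e-5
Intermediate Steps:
N = 4127567998 (N = 60238*68521 = 4127567998)
(217690 + 143415)/(-237094 + N) = (217690 + 143415)/(-237094 + 4127567998) = 361105/4127330904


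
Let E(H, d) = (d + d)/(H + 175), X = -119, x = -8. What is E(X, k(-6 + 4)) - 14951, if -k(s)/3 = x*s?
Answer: -104669/7 ≈ -14953.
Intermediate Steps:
k(s) = 24*s (k(s) = -(-24)*s = 24*s)
E(H, d) = 2*d/(175 + H) (E(H, d) = (2*d)/(175 + H) = 2*d/(175 + H))
E(X, k(-6 + 4)) - 14951 = 2*(24*(-6 + 4))/(175 - 119) - 14951 = 2*(24*(-2))/56 - 14951 = 2*(-48)*(1/56) - 14951 = -12/7 - 14951 = -104669/7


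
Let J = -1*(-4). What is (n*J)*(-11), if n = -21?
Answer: 924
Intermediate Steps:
J = 4
(n*J)*(-11) = -21*4*(-11) = -84*(-11) = 924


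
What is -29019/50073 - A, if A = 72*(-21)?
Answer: 25227119/16691 ≈ 1511.4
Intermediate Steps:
A = -1512
-29019/50073 - A = -29019/50073 - 1*(-1512) = -29019*1/50073 + 1512 = -9673/16691 + 1512 = 25227119/16691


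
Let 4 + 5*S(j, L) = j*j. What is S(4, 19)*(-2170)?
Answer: -5208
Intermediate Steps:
S(j, L) = -4/5 + j**2/5 (S(j, L) = -4/5 + (j*j)/5 = -4/5 + j**2/5)
S(4, 19)*(-2170) = (-4/5 + (1/5)*4**2)*(-2170) = (-4/5 + (1/5)*16)*(-2170) = (-4/5 + 16/5)*(-2170) = (12/5)*(-2170) = -5208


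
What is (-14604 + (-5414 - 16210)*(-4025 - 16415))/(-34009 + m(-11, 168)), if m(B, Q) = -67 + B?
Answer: -441979956/34087 ≈ -12966.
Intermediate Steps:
(-14604 + (-5414 - 16210)*(-4025 - 16415))/(-34009 + m(-11, 168)) = (-14604 + (-5414 - 16210)*(-4025 - 16415))/(-34009 + (-67 - 11)) = (-14604 - 21624*(-20440))/(-34009 - 78) = (-14604 + 441994560)/(-34087) = 441979956*(-1/34087) = -441979956/34087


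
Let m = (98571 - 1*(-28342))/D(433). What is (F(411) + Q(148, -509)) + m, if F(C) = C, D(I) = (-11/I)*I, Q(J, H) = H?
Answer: -127991/11 ≈ -11636.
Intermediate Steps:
D(I) = -11
m = -126913/11 (m = (98571 - 1*(-28342))/(-11) = (98571 + 28342)*(-1/11) = 126913*(-1/11) = -126913/11 ≈ -11538.)
(F(411) + Q(148, -509)) + m = (411 - 509) - 126913/11 = -98 - 126913/11 = -127991/11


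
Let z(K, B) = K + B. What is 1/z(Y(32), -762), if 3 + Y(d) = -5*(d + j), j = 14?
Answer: -1/995 ≈ -0.0010050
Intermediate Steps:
Y(d) = -73 - 5*d (Y(d) = -3 - 5*(d + 14) = -3 - 5*(14 + d) = -3 + (-70 - 5*d) = -73 - 5*d)
z(K, B) = B + K
1/z(Y(32), -762) = 1/(-762 + (-73 - 5*32)) = 1/(-762 + (-73 - 160)) = 1/(-762 - 233) = 1/(-995) = -1/995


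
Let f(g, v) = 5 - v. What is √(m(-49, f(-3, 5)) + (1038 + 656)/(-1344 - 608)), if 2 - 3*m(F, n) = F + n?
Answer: √960445/244 ≈ 4.0165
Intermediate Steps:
m(F, n) = ⅔ - F/3 - n/3 (m(F, n) = ⅔ - (F + n)/3 = ⅔ + (-F/3 - n/3) = ⅔ - F/3 - n/3)
√(m(-49, f(-3, 5)) + (1038 + 656)/(-1344 - 608)) = √((⅔ - ⅓*(-49) - (5 - 1*5)/3) + (1038 + 656)/(-1344 - 608)) = √((⅔ + 49/3 - (5 - 5)/3) + 1694/(-1952)) = √((⅔ + 49/3 - ⅓*0) + 1694*(-1/1952)) = √((⅔ + 49/3 + 0) - 847/976) = √(17 - 847/976) = √(15745/976) = √960445/244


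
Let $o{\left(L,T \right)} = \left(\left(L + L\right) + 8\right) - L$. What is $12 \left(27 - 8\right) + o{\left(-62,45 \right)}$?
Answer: $174$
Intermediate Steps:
$o{\left(L,T \right)} = 8 + L$ ($o{\left(L,T \right)} = \left(2 L + 8\right) - L = \left(8 + 2 L\right) - L = 8 + L$)
$12 \left(27 - 8\right) + o{\left(-62,45 \right)} = 12 \left(27 - 8\right) + \left(8 - 62\right) = 12 \cdot 19 - 54 = 228 - 54 = 174$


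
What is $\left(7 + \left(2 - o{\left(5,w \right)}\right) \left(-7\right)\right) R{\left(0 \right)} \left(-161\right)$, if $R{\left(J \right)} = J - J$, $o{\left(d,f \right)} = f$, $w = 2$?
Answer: $0$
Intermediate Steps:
$R{\left(J \right)} = 0$
$\left(7 + \left(2 - o{\left(5,w \right)}\right) \left(-7\right)\right) R{\left(0 \right)} \left(-161\right) = \left(7 + \left(2 - 2\right) \left(-7\right)\right) 0 \left(-161\right) = \left(7 + 0 \left(-7\right)\right) 0 \left(-161\right) = \left(7 + 0\right) 0 \left(-161\right) = 7 \cdot 0 \left(-161\right) = 0 \left(-161\right) = 0$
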